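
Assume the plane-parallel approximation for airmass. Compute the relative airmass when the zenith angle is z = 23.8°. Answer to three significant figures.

1.09

X = sec z = 1/cos 23.8° = 1/0.9150 = 1.0929.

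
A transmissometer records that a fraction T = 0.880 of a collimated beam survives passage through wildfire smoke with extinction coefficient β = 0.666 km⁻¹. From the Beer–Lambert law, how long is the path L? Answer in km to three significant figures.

0.192 km

Beer–Lambert: T = exp(−βL) ⇒ L = −ln(T)/β = −ln(0.880)/0.666 = 0.1278/0.666 = 0.1919 km.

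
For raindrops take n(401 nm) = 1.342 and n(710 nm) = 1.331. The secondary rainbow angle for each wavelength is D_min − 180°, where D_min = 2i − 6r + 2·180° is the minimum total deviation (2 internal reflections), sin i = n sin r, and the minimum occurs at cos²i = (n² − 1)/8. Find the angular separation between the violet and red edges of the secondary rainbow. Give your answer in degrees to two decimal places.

2.86°

At 401 nm (n = 1.342): cos²i = 0.10012 → i = 71.554°, r = 44.981°, D_min = 233.222°, rainbow angle = 53.222°.
At 710 nm (n = 1.331): cos²i = 0.09645 → i = 71.907°, r = 45.575°, D_min = 230.365°, rainbow angle = 50.365°.
Angular width = |53.222° − 50.365°| = 2.857°.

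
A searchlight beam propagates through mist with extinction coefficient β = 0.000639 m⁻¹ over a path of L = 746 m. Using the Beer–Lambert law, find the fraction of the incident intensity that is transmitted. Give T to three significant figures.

0.621

τ = β·L = 0.000639 × 746 = 0.4767.
T = exp(−0.4767) = 0.6208.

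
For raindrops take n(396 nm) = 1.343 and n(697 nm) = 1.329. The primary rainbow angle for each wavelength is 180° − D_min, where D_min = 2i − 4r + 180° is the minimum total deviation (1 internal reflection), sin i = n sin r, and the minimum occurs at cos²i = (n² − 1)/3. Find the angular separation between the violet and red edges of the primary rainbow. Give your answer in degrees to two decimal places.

At 396 nm (n = 1.343): cos²i = 0.26788 → i = 58.830°, r = 39.577°, D_min = 139.354°, rainbow angle = 40.646°.
At 697 nm (n = 1.329): cos²i = 0.25541 → i = 59.643°, r = 40.487°, D_min = 137.337°, rainbow angle = 42.663°.
Angular width = |40.646° − 42.663°| = 2.017°.

2.02°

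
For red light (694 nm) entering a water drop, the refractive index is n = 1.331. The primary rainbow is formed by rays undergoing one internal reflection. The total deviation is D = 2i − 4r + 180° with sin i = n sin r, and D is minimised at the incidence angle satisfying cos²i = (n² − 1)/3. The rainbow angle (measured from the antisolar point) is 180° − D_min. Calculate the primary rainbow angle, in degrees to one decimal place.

cos²i = (1.77156 − 1)/3 = 0.25719; i = arccos(0.50714) = 59.527°.
sin r = sin 59.527°/1.331 = 0.64753; r = 40.356°.
D_min = 2·59.527° − 4·40.356° + 180° = 137.630°.
Rainbow angle = 180° − D_min = 42.370°.

42.4°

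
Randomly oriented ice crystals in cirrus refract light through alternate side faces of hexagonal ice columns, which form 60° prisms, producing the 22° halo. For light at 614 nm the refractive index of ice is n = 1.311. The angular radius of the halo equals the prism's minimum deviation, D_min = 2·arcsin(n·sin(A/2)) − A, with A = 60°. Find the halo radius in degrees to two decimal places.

21.92°

n·sin(A/2) = 1.311 × sin 30° = 1.311 × 0.5000 = 0.6555.
D_min = 2·arcsin(0.6555) − 60° = 2 × 40.958° − 60° = 21.915°.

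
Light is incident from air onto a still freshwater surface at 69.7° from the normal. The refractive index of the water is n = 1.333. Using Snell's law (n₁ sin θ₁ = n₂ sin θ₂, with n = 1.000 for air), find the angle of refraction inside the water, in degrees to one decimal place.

44.7°

Snell: sin θ_r = sin θ_i / n = sin 69.7° / 1.333 = 0.9379 / 1.333 = 0.7036.
θ_r = arcsin(0.7036) = 44.72°.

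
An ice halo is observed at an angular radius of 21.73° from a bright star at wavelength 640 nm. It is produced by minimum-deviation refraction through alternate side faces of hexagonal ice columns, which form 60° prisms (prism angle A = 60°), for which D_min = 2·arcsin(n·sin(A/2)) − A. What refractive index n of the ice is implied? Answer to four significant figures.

1.309

Rearranging: n = sin((D_min + A)/2) / sin(A/2).
(D_min + A)/2 = (21.73° + 60°)/2 = 40.865°.
n = sin 40.865° / sin 30° = 0.6543 / 0.5000 = 1.3086.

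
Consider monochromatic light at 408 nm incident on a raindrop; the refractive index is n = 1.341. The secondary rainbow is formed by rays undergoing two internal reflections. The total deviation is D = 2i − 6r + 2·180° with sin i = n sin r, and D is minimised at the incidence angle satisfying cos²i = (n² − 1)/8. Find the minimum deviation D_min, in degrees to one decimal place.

233.0°

cos²i = (1.79828 − 1)/8 = 0.09979; i = arccos(0.31589) = 71.586°.
sin r = sin 71.586°/1.341 = 0.70753; r = 45.034°.
D_min = 2·71.586° − 6·45.034° + 360° = 232.966°.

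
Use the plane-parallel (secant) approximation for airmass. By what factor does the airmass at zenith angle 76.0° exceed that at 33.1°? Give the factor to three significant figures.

X(76.0°)/X(33.1°) = sec 76.0° / sec 33.1° = cos 33.1° / cos 76.0° = 0.8377/0.2419 = 3.4628.

3.46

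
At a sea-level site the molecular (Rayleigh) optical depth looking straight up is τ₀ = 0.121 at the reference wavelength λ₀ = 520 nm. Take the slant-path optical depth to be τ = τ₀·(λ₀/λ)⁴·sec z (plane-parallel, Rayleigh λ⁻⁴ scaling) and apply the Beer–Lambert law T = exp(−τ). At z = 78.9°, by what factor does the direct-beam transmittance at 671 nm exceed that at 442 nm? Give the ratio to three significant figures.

2.66

Airmass: sec 78.9° = 5.1942.
τ(671 nm) = 0.121 × (520/671)⁴ × 5.1942 = 0.121 × 0.3607 × 5.1942 = 0.2267.
τ(442 nm) = 0.121 × (520/442)⁴ × 5.1942 = 0.121 × 1.9157 × 5.1942 = 1.2040.
T(671)/T(442) = exp(τ_B − τ_A) = exp(0.9773) = 2.6573.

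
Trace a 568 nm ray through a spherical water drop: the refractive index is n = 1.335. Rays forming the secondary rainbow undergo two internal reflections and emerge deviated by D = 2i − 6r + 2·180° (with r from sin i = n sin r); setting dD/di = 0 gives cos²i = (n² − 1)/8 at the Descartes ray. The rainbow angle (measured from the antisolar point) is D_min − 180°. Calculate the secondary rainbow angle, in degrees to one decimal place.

cos²i = (1.78222 − 1)/8 = 0.09778; i = arccos(0.31269) = 71.778°.
sin r = sin 71.778°/1.335 = 0.71150; r = 45.357°.
D_min = 2·71.778° − 6·45.357° + 360° = 231.414°.
Rainbow angle = D_min − 180° = 51.414°.

51.4°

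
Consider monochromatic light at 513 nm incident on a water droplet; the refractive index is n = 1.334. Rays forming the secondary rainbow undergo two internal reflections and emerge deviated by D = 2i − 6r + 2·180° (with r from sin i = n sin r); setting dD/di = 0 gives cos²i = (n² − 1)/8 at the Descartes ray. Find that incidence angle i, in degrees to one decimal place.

71.8°

cos²i = (1.334² − 1)/8 = (1.77956 − 1)/8 = 0.09744.
cos i = 0.31216, so i = 71.810°.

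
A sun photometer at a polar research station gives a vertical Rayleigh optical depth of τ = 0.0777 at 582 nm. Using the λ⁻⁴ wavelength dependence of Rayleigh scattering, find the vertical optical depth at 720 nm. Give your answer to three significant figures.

τ(720 nm) = τ(582 nm) × (582/720)⁴ = 0.0777 × (0.8083)⁴ = 0.0777 × 0.4269 = 0.0332.

0.0332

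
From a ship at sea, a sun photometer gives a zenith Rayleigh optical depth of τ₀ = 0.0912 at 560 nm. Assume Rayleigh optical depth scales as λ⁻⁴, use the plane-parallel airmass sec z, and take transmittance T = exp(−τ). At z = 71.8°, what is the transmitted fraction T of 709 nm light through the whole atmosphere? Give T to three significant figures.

0.893

sec 71.8° = 3.2017.
τ = 0.0912 × (560/709)⁴ × 3.2017 = 0.0912 × 0.3892 × 3.2017 = 0.1136.
T = exp(−0.1136) = 0.8926.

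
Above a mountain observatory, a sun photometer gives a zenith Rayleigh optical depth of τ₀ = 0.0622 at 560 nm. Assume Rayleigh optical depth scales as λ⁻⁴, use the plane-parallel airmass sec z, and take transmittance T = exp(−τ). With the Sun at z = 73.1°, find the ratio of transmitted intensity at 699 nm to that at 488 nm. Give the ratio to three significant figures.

1.33

Airmass: sec 73.1° = 3.4399.
τ(699 nm) = 0.0622 × (560/699)⁴ × 3.4399 = 0.0622 × 0.4119 × 3.4399 = 0.0881.
τ(488 nm) = 0.0622 × (560/488)⁴ × 3.4399 = 0.0622 × 1.7341 × 3.4399 = 0.3710.
T(699)/T(488) = exp(τ_B − τ_A) = exp(0.2829) = 1.3270.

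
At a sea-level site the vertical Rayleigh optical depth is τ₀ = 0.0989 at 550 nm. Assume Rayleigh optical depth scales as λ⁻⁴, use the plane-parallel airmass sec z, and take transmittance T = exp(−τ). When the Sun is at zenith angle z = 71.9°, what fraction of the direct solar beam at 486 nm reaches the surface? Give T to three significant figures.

0.593

sec 71.9° = 3.2188.
τ = 0.0989 × (550/486)⁴ × 3.2188 = 0.0989 × 1.6402 × 3.2188 = 0.5221.
T = exp(−0.5221) = 0.5932.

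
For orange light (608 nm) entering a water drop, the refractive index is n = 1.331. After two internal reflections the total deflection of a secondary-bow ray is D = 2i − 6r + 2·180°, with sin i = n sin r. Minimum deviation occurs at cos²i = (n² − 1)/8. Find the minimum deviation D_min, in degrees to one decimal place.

230.4°

cos²i = (1.77156 − 1)/8 = 0.09645; i = arccos(0.31056) = 71.907°.
sin r = sin 71.907°/1.331 = 0.71417; r = 45.575°.
D_min = 2·71.907° − 6·45.575° + 360° = 230.365°.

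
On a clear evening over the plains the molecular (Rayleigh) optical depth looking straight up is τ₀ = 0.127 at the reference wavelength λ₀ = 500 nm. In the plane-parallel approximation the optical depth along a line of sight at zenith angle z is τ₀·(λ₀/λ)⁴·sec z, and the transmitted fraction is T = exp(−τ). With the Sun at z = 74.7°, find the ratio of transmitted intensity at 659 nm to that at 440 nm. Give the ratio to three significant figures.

Airmass: sec 74.7° = 3.7897.
τ(659 nm) = 0.127 × (500/659)⁴ × 3.7897 = 0.127 × 0.3314 × 3.7897 = 0.1595.
τ(440 nm) = 0.127 × (500/440)⁴ × 3.7897 = 0.127 × 1.6675 × 3.7897 = 0.8026.
T(659)/T(440) = exp(τ_B − τ_A) = exp(0.6431) = 1.9023.

1.90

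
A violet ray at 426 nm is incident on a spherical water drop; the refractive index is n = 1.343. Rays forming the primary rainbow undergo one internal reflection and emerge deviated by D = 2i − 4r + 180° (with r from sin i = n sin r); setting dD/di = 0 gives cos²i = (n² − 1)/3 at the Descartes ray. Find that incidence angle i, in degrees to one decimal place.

cos²i = (1.343² − 1)/3 = (1.80365 − 1)/3 = 0.26788.
cos i = 0.51757, so i = 58.830°.

58.8°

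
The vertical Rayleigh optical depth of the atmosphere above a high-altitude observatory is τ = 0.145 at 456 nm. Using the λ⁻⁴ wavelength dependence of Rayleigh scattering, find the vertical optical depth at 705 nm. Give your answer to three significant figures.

0.0254

τ(705 nm) = τ(456 nm) × (456/705)⁴ = 0.145 × (0.6468)⁴ = 0.145 × 0.1750 = 0.0254.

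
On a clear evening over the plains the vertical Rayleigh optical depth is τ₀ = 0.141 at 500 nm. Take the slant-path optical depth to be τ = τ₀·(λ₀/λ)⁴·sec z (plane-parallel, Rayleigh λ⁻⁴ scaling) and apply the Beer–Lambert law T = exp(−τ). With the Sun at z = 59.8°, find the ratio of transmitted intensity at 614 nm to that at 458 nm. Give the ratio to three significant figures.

Airmass: sec 59.8° = 1.9880.
τ(614 nm) = 0.141 × (500/614)⁴ × 1.9880 = 0.141 × 0.4398 × 1.9880 = 0.1233.
τ(458 nm) = 0.141 × (500/458)⁴ × 1.9880 = 0.141 × 1.4204 × 1.9880 = 0.3982.
T(614)/T(458) = exp(τ_B − τ_A) = exp(0.2749) = 1.3164.

1.32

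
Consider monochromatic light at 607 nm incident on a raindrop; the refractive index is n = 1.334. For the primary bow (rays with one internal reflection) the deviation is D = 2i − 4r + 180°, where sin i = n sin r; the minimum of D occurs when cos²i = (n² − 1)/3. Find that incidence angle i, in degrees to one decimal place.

59.4°

cos²i = (1.334² − 1)/3 = (1.77956 − 1)/3 = 0.25985.
cos i = 0.50976, so i = 59.352°.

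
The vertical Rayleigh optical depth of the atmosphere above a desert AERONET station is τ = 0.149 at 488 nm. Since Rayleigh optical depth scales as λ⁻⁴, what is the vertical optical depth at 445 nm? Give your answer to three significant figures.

0.215

τ(445 nm) = τ(488 nm) × (488/445)⁴ = 0.149 × (1.0966)⁴ = 0.149 × 1.4462 = 0.2155.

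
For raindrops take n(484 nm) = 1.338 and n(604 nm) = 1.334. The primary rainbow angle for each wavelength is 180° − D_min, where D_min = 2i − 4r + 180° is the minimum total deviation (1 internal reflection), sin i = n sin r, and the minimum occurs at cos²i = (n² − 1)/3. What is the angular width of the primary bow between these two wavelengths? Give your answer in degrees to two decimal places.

At 484 nm (n = 1.338): cos²i = 0.26341 → i = 59.120°, r = 39.899°, D_min = 138.643°, rainbow angle = 41.357°.
At 604 nm (n = 1.334): cos²i = 0.25985 → i = 59.352°, r = 40.159°, D_min = 138.067°, rainbow angle = 41.933°.
Angular width = |41.357° − 41.933°| = 0.576°.

0.58°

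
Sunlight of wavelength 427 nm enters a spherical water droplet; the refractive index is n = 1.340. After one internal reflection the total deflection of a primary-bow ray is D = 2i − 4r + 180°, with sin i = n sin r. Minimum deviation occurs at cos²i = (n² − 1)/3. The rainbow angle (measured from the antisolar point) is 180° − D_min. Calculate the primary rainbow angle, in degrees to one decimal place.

cos²i = (1.79560 − 1)/3 = 0.26520; i = arccos(0.51498) = 59.004°.
sin r = sin 59.004°/1.340 = 0.63971; r = 39.770°.
D_min = 2·59.004° − 4·39.770° + 180° = 138.929°.
Rainbow angle = 180° − D_min = 41.071°.

41.1°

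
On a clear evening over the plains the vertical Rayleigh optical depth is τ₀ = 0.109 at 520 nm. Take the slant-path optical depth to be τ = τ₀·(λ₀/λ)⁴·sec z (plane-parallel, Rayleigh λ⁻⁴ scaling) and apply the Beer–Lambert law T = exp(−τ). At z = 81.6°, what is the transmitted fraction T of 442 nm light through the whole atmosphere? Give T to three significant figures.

sec 81.6° = 6.8454.
τ = 0.109 × (520/442)⁴ × 6.8454 = 0.109 × 1.9157 × 6.8454 = 1.4294.
T = exp(−1.4294) = 0.2395.

0.239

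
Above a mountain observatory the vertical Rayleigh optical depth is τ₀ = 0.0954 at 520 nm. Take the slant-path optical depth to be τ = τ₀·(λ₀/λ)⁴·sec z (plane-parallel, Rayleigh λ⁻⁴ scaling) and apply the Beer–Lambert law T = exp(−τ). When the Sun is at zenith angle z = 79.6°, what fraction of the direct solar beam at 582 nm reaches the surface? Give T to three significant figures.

sec 79.6° = 5.5396.
τ = 0.0954 × (520/582)⁴ × 5.5396 = 0.0954 × 0.6373 × 5.5396 = 0.3368.
T = exp(−0.3368) = 0.7141.

0.714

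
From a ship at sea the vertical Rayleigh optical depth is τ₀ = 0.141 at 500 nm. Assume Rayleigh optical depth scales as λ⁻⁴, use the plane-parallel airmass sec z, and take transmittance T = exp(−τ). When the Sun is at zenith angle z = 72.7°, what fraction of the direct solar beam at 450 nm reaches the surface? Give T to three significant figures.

sec 72.7° = 3.3628.
τ = 0.141 × (500/450)⁴ × 3.3628 = 0.141 × 1.5242 × 3.3628 = 0.7227.
T = exp(−0.7227) = 0.4855.

0.485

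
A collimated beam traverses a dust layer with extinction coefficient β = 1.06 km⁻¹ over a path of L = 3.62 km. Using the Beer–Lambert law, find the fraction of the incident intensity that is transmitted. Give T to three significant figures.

0.0216

τ = β·L = 1.06 × 3.62 = 3.8372.
T = exp(−3.8372) = 0.0216.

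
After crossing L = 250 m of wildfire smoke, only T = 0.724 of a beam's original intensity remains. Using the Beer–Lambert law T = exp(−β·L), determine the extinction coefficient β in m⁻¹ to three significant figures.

0.00129 m⁻¹

Beer–Lambert: T = exp(−βL) ⇒ β = −ln(T)/L = −ln(0.724)/250 = 0.3230/250 = 0.001292 m⁻¹.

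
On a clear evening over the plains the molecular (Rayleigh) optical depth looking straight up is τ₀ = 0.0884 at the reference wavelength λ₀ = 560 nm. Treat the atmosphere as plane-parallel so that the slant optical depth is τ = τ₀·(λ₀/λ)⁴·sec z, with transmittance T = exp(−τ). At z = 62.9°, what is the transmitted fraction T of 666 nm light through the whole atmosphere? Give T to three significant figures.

sec 62.9° = 2.1952.
τ = 0.0884 × (560/666)⁴ × 2.1952 = 0.0884 × 0.4999 × 2.1952 = 0.0970.
T = exp(−0.0970) = 0.9076.

0.908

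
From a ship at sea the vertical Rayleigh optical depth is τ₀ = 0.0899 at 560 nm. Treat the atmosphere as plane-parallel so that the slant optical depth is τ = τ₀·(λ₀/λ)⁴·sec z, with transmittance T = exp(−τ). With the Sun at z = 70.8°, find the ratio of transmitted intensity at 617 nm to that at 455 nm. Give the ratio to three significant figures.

Airmass: sec 70.8° = 3.0407.
τ(617 nm) = 0.0899 × (560/617)⁴ × 3.0407 = 0.0899 × 0.6786 × 3.0407 = 0.1855.
τ(455 nm) = 0.0899 × (560/455)⁴ × 3.0407 = 0.0899 × 2.2946 × 3.0407 = 0.6273.
T(617)/T(455) = exp(τ_B − τ_A) = exp(0.4418) = 1.5554.

1.56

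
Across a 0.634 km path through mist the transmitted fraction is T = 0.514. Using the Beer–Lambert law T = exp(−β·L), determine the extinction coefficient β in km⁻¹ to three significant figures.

1.05 km⁻¹

Beer–Lambert: T = exp(−βL) ⇒ β = −ln(T)/L = −ln(0.514)/0.634 = 0.6655/0.634 = 1.05 km⁻¹.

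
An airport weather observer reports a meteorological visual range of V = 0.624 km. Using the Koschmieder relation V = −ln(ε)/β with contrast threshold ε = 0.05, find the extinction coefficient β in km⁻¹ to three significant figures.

β = −ln(0.05) / V = 2.996 / 0.624 = 4.8009 km⁻¹.

4.80 km⁻¹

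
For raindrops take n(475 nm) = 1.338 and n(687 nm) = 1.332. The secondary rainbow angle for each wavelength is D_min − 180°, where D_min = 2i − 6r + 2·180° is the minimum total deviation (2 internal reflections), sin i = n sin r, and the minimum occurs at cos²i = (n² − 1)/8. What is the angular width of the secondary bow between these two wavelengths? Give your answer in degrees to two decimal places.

1.56°

At 475 nm (n = 1.338): cos²i = 0.09878 → i = 71.682°, r = 45.195°, D_min = 232.193°, rainbow angle = 52.193°.
At 687 nm (n = 1.332): cos²i = 0.09678 → i = 71.875°, r = 45.520°, D_min = 230.628°, rainbow angle = 50.628°.
Angular width = |52.193° − 50.628°| = 1.564°.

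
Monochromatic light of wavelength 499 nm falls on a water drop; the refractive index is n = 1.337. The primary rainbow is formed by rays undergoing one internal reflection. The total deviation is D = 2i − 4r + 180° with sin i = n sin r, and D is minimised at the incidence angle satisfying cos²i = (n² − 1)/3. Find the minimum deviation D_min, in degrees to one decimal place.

cos²i = (1.78757 − 1)/3 = 0.26252; i = arccos(0.51237) = 59.178°.
sin r = sin 59.178°/1.337 = 0.64231; r = 39.964°.
D_min = 2·59.178° − 4·39.964° + 180° = 138.500°.

138.5°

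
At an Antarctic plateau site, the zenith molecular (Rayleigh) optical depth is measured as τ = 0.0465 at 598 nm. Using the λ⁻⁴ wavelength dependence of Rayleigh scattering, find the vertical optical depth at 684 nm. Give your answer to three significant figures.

τ(684 nm) = τ(598 nm) × (598/684)⁴ = 0.0465 × (0.8743)⁴ = 0.0465 × 0.5842 = 0.0272.

0.0272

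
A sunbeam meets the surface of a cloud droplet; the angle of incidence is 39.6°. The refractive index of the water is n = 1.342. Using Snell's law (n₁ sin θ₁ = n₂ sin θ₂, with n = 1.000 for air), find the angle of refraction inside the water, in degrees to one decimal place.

Snell: sin θ_r = sin θ_i / n = sin 39.6° / 1.342 = 0.6374 / 1.342 = 0.4750.
θ_r = arcsin(0.4750) = 28.36°.

28.4°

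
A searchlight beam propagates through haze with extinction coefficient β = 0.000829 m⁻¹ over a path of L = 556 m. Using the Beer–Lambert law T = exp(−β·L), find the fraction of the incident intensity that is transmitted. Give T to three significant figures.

τ = β·L = 0.000829 × 556 = 0.4609.
T = exp(−0.4609) = 0.6307.

0.631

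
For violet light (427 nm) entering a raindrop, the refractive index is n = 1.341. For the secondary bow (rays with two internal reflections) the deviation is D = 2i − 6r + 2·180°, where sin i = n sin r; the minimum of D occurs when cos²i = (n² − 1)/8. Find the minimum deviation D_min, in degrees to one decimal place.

cos²i = (1.79828 − 1)/8 = 0.09979; i = arccos(0.31589) = 71.586°.
sin r = sin 71.586°/1.341 = 0.70753; r = 45.034°.
D_min = 2·71.586° − 6·45.034° + 360° = 232.966°.

233.0°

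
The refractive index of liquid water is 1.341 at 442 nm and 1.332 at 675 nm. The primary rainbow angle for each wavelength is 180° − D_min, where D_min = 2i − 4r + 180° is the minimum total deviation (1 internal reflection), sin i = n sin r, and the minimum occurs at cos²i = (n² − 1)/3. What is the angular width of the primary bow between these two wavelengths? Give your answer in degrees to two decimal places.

1.29°

At 442 nm (n = 1.341): cos²i = 0.26609 → i = 58.946°, r = 39.705°, D_min = 139.071°, rainbow angle = 40.929°.
At 675 nm (n = 1.332): cos²i = 0.25807 → i = 59.469°, r = 40.290°, D_min = 137.776°, rainbow angle = 42.224°.
Angular width = |40.929° − 42.224°| = 1.295°.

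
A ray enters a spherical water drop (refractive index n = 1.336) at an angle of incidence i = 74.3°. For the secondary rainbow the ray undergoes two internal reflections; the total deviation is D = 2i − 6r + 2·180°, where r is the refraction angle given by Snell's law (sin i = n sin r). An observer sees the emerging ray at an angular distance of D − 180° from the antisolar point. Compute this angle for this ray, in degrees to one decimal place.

52.0°

sin r = sin 74.3° / 1.336 = 0.9627/1.336 = 0.7206; r = 46.10°.
D = 2·74.3° − 6·46.10° + 2·180° = 148.60° − 276.61° + 360° = 231.99°.
Angle from antisolar point = D − 180° = 51.99°.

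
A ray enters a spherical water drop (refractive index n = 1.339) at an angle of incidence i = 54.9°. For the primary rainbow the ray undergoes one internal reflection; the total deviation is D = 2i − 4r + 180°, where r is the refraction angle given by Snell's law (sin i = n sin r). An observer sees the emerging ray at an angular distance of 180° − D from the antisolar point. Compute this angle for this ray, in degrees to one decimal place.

sin r = sin 54.9° / 1.339 = 0.8181/1.339 = 0.6110; r = 37.66°.
D = 2·54.9° − 4·37.66° + 180° = 109.80° − 150.65° + 180° = 139.15°.
Angle from antisolar point = 180° − D = 40.85°.

40.9°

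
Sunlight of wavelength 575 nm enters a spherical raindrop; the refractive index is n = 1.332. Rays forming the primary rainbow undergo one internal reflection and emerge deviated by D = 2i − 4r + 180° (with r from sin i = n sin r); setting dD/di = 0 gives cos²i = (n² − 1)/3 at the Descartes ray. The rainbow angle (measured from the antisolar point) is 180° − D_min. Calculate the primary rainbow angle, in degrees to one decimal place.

cos²i = (1.77422 − 1)/3 = 0.25807; i = arccos(0.50801) = 59.469°.
sin r = sin 59.469°/1.332 = 0.64666; r = 40.290°.
D_min = 2·59.469° − 4·40.290° + 180° = 137.776°.
Rainbow angle = 180° − D_min = 42.224°.

42.2°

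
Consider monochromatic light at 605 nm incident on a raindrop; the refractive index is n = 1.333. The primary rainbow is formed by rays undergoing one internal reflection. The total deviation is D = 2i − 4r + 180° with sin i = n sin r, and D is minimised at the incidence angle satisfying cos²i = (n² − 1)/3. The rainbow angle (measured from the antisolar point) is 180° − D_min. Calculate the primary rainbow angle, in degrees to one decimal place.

42.1°

cos²i = (1.77689 − 1)/3 = 0.25896; i = arccos(0.50888) = 59.410°.
sin r = sin 59.410°/1.333 = 0.64579; r = 40.225°.
D_min = 2·59.410° − 4·40.225° + 180° = 137.922°.
Rainbow angle = 180° − D_min = 42.078°.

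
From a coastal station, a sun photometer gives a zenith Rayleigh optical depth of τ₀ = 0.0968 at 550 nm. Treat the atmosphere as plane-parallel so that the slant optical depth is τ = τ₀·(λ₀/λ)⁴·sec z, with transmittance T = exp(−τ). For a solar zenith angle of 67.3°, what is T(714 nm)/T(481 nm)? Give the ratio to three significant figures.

1.41

Airmass: sec 67.3° = 2.5913.
τ(714 nm) = 0.0968 × (550/714)⁴ × 2.5913 = 0.0968 × 0.3521 × 2.5913 = 0.0883.
τ(481 nm) = 0.0968 × (550/481)⁴ × 2.5913 = 0.0968 × 1.7095 × 2.5913 = 0.4288.
T(714)/T(481) = exp(τ_B − τ_A) = exp(0.3405) = 1.4056.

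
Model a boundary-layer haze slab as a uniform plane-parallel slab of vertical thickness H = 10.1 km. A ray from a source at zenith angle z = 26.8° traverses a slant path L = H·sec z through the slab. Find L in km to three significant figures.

11.3 km

sec z = 1/cos 26.8° = 1.1203.
L = 10.1 × 1.1203 = 11.315 km.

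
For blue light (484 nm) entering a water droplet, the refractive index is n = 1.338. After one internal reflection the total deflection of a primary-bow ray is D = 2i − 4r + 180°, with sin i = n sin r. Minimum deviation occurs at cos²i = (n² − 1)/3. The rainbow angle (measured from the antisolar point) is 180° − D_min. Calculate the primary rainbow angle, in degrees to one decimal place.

cos²i = (1.79024 − 1)/3 = 0.26341; i = arccos(0.51324) = 59.120°.
sin r = sin 59.120°/1.338 = 0.64144; r = 39.899°.
D_min = 2·59.120° − 4·39.899° + 180° = 138.643°.
Rainbow angle = 180° − D_min = 41.357°.

41.4°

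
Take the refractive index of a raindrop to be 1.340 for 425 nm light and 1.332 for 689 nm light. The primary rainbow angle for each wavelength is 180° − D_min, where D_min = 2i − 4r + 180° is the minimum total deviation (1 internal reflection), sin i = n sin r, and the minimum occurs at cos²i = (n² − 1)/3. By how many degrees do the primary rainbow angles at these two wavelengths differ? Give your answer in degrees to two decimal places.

1.15°

At 425 nm (n = 1.340): cos²i = 0.26520 → i = 59.004°, r = 39.770°, D_min = 138.929°, rainbow angle = 41.071°.
At 689 nm (n = 1.332): cos²i = 0.25807 → i = 59.469°, r = 40.290°, D_min = 137.776°, rainbow angle = 42.224°.
Angular width = |41.071° − 42.224°| = 1.153°.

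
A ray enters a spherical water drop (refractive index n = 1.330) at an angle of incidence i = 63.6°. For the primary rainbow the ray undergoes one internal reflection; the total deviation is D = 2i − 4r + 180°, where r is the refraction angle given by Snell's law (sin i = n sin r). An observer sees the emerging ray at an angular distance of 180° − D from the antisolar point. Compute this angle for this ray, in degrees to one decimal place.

sin r = sin 63.6° / 1.330 = 0.8957/1.330 = 0.6735; r = 42.34°.
D = 2·63.6° − 4·42.34° + 180° = 127.20° − 169.34° + 180° = 137.86°.
Angle from antisolar point = 180° − D = 42.14°.

42.1°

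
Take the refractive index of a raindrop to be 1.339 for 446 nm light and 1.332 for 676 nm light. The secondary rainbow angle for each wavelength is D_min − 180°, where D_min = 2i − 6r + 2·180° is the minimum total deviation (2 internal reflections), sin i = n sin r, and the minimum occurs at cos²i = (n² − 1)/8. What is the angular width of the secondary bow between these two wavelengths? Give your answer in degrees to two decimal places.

At 446 nm (n = 1.339): cos²i = 0.09912 → i = 71.650°, r = 45.141°, D_min = 232.451°, rainbow angle = 52.451°.
At 676 nm (n = 1.332): cos²i = 0.09678 → i = 71.875°, r = 45.520°, D_min = 230.628°, rainbow angle = 50.628°.
Angular width = |52.451° − 50.628°| = 1.823°.

1.82°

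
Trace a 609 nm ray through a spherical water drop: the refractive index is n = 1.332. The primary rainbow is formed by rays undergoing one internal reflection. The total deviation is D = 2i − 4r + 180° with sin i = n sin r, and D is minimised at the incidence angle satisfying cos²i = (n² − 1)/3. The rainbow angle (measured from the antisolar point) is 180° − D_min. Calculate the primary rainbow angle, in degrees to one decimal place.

42.2°

cos²i = (1.77422 − 1)/3 = 0.25807; i = arccos(0.50801) = 59.469°.
sin r = sin 59.469°/1.332 = 0.64666; r = 40.290°.
D_min = 2·59.469° − 4·40.290° + 180° = 137.776°.
Rainbow angle = 180° − D_min = 42.224°.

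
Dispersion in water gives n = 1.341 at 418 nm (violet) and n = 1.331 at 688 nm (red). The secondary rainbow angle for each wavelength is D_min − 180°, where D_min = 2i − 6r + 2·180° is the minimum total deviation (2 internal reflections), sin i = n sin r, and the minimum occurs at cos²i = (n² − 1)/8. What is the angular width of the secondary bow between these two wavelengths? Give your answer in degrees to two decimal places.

At 418 nm (n = 1.341): cos²i = 0.09979 → i = 71.586°, r = 45.034°, D_min = 232.966°, rainbow angle = 52.966°.
At 688 nm (n = 1.331): cos²i = 0.09645 → i = 71.907°, r = 45.575°, D_min = 230.365°, rainbow angle = 50.365°.
Angular width = |52.966° − 50.365°| = 2.601°.

2.60°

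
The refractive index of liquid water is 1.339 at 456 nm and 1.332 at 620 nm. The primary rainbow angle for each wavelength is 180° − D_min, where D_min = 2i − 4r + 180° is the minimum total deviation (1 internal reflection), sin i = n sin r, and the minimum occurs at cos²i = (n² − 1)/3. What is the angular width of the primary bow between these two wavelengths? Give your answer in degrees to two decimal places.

1.01°

At 456 nm (n = 1.339): cos²i = 0.26431 → i = 59.062°, r = 39.834°, D_min = 138.786°, rainbow angle = 41.214°.
At 620 nm (n = 1.332): cos²i = 0.25807 → i = 59.469°, r = 40.290°, D_min = 137.776°, rainbow angle = 42.224°.
Angular width = |41.214° − 42.224°| = 1.010°.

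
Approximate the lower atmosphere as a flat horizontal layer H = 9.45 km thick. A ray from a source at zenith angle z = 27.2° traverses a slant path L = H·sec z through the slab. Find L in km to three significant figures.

10.6 km

sec z = 1/cos 27.2° = 1.1243.
L = 9.45 × 1.1243 = 10.625 km.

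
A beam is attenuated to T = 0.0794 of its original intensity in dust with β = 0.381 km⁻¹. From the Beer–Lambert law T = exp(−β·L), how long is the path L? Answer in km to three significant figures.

Beer–Lambert: T = exp(−βL) ⇒ L = −ln(T)/β = −ln(0.0794)/0.381 = 2.5333/0.381 = 6.649 km.

6.65 km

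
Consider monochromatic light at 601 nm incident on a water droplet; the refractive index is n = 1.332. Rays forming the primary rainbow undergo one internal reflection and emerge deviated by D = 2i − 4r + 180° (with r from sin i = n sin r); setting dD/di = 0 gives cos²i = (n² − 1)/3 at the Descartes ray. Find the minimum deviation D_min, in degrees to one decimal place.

137.8°

cos²i = (1.77422 − 1)/3 = 0.25807; i = arccos(0.50801) = 59.469°.
sin r = sin 59.469°/1.332 = 0.64666; r = 40.290°.
D_min = 2·59.469° − 4·40.290° + 180° = 137.776°.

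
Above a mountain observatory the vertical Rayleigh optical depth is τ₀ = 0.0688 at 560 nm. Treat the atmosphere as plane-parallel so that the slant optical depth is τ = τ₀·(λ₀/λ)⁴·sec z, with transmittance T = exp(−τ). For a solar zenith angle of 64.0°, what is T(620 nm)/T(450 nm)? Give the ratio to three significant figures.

1.31

Airmass: sec 64.0° = 2.2812.
τ(620 nm) = 0.0688 × (560/620)⁴ × 2.2812 = 0.0688 × 0.6656 × 2.2812 = 0.1045.
τ(450 nm) = 0.0688 × (560/450)⁴ × 2.2812 = 0.0688 × 2.3983 × 2.2812 = 0.3764.
T(620)/T(450) = exp(τ_B − τ_A) = exp(0.2719) = 1.3125.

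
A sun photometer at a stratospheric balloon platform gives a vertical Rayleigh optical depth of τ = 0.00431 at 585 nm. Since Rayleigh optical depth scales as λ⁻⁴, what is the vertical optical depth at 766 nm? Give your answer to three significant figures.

τ(766 nm) = τ(585 nm) × (585/766)⁴ = 0.00431 × (0.7637)⁴ = 0.00431 × 0.3402 = 0.0015.

0.00147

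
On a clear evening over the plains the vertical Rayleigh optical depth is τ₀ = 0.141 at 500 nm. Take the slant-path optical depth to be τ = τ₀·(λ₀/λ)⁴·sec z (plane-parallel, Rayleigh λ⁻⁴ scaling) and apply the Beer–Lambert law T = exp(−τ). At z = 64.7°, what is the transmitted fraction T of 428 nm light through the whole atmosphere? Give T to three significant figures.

sec 64.7° = 2.3400.
τ = 0.141 × (500/428)⁴ × 2.3400 = 0.141 × 1.8625 × 2.3400 = 0.6145.
T = exp(−0.6145) = 0.5409.

0.541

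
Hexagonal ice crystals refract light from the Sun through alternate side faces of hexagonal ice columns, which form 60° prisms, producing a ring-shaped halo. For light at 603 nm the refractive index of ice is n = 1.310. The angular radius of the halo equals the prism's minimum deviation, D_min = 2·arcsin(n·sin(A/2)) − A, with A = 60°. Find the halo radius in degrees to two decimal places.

21.84°

n·sin(A/2) = 1.310 × sin 30° = 1.310 × 0.5000 = 0.6550.
D_min = 2·arcsin(0.6550) − 60° = 2 × 40.920° − 60° = 21.839°.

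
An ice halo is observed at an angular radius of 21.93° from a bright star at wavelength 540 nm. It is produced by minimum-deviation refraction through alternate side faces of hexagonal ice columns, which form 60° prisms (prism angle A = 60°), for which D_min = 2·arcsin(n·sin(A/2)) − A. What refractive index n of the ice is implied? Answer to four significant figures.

Rearranging: n = sin((D_min + A)/2) / sin(A/2).
(D_min + A)/2 = (21.93° + 60°)/2 = 40.965°.
n = sin 40.965° / sin 30° = 0.6556 / 0.5000 = 1.3112.

1.311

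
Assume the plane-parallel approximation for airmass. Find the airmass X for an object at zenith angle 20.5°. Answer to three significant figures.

1.07

X = sec z = 1/cos 20.5° = 1/0.9367 = 1.0676.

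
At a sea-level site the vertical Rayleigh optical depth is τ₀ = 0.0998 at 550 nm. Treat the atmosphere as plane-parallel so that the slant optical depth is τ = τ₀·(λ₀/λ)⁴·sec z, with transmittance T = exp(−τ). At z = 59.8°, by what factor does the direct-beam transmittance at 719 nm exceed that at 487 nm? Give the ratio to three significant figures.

Airmass: sec 59.8° = 1.9880.
τ(719 nm) = 0.0998 × (550/719)⁴ × 1.9880 = 0.0998 × 0.3424 × 1.9880 = 0.0679.
τ(487 nm) = 0.0998 × (550/487)⁴ × 1.9880 = 0.0998 × 1.6268 × 1.9880 = 0.3228.
T(719)/T(487) = exp(τ_B − τ_A) = exp(0.2548) = 1.2902.

1.29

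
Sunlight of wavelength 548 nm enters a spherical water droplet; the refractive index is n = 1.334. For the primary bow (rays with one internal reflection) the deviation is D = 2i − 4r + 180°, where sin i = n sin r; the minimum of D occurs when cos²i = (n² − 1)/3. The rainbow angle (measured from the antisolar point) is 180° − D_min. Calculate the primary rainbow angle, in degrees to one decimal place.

41.9°

cos²i = (1.77956 − 1)/3 = 0.25985; i = arccos(0.50976) = 59.352°.
sin r = sin 59.352°/1.334 = 0.64492; r = 40.159°.
D_min = 2·59.352° − 4·40.159° + 180° = 138.067°.
Rainbow angle = 180° − D_min = 41.933°.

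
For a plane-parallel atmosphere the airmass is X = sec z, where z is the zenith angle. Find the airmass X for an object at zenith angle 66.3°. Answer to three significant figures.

2.49

X = sec z = 1/cos 66.3° = 1/0.4019 = 2.4879.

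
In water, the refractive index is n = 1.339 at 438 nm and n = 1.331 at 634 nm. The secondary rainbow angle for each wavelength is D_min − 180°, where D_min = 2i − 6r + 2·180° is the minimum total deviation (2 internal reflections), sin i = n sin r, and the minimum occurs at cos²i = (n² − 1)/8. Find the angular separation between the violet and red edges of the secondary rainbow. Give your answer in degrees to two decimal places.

At 438 nm (n = 1.339): cos²i = 0.09912 → i = 71.650°, r = 45.141°, D_min = 232.451°, rainbow angle = 52.451°.
At 634 nm (n = 1.331): cos²i = 0.09645 → i = 71.907°, r = 45.575°, D_min = 230.365°, rainbow angle = 50.365°.
Angular width = |52.451° − 50.365°| = 2.086°.

2.09°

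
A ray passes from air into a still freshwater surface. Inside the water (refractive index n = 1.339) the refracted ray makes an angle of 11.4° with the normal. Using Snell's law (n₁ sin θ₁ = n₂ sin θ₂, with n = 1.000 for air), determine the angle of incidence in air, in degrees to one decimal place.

15.3°

Snell: sin θ_i = n · sin θ_r = 1.339 × sin 11.4° = 1.339 × 0.1977 = 0.2647.
θ_i = arcsin(0.2647) = 15.35°.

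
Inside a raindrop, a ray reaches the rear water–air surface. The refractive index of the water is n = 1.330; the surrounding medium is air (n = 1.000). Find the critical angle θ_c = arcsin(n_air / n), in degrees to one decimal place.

sin θ_c = n_air / n = 1.000 / 1.330 = 0.7519.
θ_c = arcsin(0.7519) = 48.75°.

48.8°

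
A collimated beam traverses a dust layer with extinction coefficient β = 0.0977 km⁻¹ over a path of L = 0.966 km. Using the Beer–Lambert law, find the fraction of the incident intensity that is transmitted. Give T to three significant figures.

0.910

τ = β·L = 0.0977 × 0.966 = 0.0944.
T = exp(−0.0944) = 0.9099.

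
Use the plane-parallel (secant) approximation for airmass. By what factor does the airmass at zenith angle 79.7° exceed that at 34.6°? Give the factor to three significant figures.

4.60

X(79.7°)/X(34.6°) = sec 79.7° / sec 34.6° = cos 34.6° / cos 79.7° = 0.8231/0.1788 = 4.6036.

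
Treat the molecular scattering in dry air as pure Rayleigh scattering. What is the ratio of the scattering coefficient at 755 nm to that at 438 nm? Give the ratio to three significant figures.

Rayleigh scattering ∝ λ⁻⁴, so the ratio of coefficients is the inverse fourth power of the wavelength ratio.
σ(755)/σ(438) = (438/755)⁴ = (0.5801)⁴ = 0.1133.

0.113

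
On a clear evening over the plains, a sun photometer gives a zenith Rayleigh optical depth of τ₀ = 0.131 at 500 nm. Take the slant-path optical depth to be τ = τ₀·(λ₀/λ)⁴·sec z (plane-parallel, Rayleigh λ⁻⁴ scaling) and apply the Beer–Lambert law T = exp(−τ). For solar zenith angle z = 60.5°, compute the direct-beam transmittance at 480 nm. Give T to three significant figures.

sec 60.5° = 2.0308.
τ = 0.131 × (500/480)⁴ × 2.0308 = 0.131 × 1.1774 × 2.0308 = 0.3132.
T = exp(−0.3132) = 0.7311.

0.731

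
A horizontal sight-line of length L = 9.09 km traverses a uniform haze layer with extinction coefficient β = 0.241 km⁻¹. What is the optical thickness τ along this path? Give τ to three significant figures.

2.19

τ = β·L = 0.241 × 9.09 = 2.1907.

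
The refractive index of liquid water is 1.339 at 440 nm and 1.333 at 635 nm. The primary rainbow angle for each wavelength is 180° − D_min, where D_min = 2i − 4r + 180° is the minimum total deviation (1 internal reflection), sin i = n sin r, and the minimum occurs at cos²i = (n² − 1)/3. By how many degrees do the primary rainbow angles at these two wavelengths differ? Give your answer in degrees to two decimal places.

0.86°

At 440 nm (n = 1.339): cos²i = 0.26431 → i = 59.062°, r = 39.834°, D_min = 138.786°, rainbow angle = 41.214°.
At 635 nm (n = 1.333): cos²i = 0.25896 → i = 59.410°, r = 40.225°, D_min = 137.922°, rainbow angle = 42.078°.
Angular width = |41.214° − 42.078°| = 0.865°.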